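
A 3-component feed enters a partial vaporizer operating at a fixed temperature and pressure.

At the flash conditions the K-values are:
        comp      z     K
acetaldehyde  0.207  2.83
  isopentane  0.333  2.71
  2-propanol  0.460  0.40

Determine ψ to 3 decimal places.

Let ψ = V/F and solve Σ zᵢ(Kᵢ−1)/(1+ψ(Kᵢ−1)) = 0.
Feasibility: ΣzᵢKᵢ = 1.672, Σzᵢ/Kᵢ = 1.346 — both > 1, two phases present.
Newton iteration, ψ⁰ = 0.5:
  ψ = 0.500: g = 0.1105, g' = -0.810 → ψ = 0.636
  ψ = 0.636: g = 0.0012, g' = -0.805 → ψ = 0.638
Converged at ψ = 0.638.

ψ = 0.638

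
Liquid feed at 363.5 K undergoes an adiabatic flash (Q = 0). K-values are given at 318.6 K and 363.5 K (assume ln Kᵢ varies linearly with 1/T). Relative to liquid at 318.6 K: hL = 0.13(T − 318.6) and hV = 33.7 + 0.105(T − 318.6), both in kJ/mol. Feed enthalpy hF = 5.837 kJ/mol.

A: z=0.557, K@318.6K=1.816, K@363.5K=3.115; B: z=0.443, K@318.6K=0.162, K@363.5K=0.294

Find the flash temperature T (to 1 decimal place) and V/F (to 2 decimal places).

T = 321.0 K, V/F = 0.16

Adiabatic flash: solve Rachford–Rice at each trial T, then check hF = ψ·hV(T) + (1−ψ)·hL(T).
  T = 318.6 K: K = (1.816, 0.162), RR gives ψ = 0.122, H_out = 4.104 kJ/mol
  T = 363.5 K: K = (3.115, 0.294), RR gives ψ = 0.579, H_out = 24.716 kJ/mol
  T = 341.1 K: K = (2.422, 0.223), RR gives ψ = 0.405, H_out = 16.351 kJ/mol
  T = 329.9 K: K = (2.109, 0.191), RR gives ψ = 0.289, H_out = 11.133 kJ/mol
  T = 324.2 K: K = (1.958, 0.176), RR gives ψ = 0.214, H_out = 7.902 kJ/mol
  T = 321.4 K: K = (1.886, 0.169), RR gives ψ = 0.170, H_out = 6.098 kJ/mol
  T = 320.0 K: K = (1.851, 0.165), RR gives ψ = 0.147, H_out = 5.127 kJ/mol
Linear interpolation between T = 320.0 (H_out = 5.127) and T = 321.4 (H_out = 6.098) on hF = 5.837 gives T ≈ 321.0 K, at which ψ = 0.16.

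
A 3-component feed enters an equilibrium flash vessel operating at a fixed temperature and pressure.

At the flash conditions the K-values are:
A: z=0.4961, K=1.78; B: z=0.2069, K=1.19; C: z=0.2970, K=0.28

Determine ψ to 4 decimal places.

Let ψ = V/F and solve Σ zᵢ(Kᵢ−1)/(1+ψ(Kᵢ−1)) = 0.
g(0) = ΣzᵢKᵢ − 1 = 0.2124 and g(1) = 1 − Σzᵢ/Kᵢ = -0.5133, so a root lies in (0, 1).
Iterate (Newton) starting at ψ = 0.39:
  ψ = 0.3900: g = 0.03597, g' = -0.4816 → ψ = 0.4647
  ψ = 0.4647: g = -0.00122, g' = -0.5166 → ψ = 0.4623
Converged at ψ = 0.4623.

ψ = 0.4623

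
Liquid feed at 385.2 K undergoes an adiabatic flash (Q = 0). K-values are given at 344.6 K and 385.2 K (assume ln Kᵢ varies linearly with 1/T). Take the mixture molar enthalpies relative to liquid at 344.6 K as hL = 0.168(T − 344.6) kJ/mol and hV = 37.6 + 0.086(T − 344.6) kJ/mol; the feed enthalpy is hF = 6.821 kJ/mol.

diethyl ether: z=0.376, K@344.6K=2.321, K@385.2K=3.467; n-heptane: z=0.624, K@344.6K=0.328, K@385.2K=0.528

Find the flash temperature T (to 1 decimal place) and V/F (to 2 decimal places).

T = 350.4 K, V/F = 0.16

Adiabatic flash: solve Rachford–Rice at each trial T, then check hF = ψ·hV(T) + (1−ψ)·hL(T).
  T = 344.6 K: K = (2.321, 0.328), RR gives ψ = 0.087, H_out = 3.277 kJ/mol
  T = 385.2 K: K = (3.467, 0.528), RR gives ψ = 0.544, H_out = 25.453 kJ/mol
  T = 364.9 K: K = (2.869, 0.422), RR gives ψ = 0.316, H_out = 14.774 kJ/mol
  T = 354.8 K: K = (2.589, 0.373), RR gives ψ = 0.208, H_out = 9.344 kJ/mol
  T = 349.7 K: K = (2.454, 0.350), RR gives ψ = 0.149, H_out = 6.414 kJ/mol
  T = 352.2 K: K = (2.520, 0.362), RR gives ψ = 0.178, H_out = 7.872 kJ/mol
  T = 350.9 K: K = (2.485, 0.356), RR gives ψ = 0.163, H_out = 7.119 kJ/mol
Linear interpolation between T = 349.7 (H_out = 6.414) and T = 350.9 (H_out = 7.119) on hF = 6.821 gives T ≈ 350.4 K, at which ψ = 0.16.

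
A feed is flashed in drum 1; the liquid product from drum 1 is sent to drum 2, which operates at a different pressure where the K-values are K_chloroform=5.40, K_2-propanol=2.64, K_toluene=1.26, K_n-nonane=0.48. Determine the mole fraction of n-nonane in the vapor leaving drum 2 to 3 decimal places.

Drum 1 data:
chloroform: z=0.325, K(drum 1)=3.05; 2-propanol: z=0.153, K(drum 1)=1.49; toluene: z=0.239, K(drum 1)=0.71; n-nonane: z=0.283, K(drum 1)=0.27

y_n-nonane (drum 2) = 0.318

Drum 1:
Newton–Raphson from ψ₁ = 0.56:
  ψ₁ = 0.560: g = -0.0632, g' = -0.779 → ψ₁ = 0.479
  ψ₁ = 0.479: g = -0.0012, g' = -0.755 → ψ₁ = 0.477
Converged at ψ₁ = 0.477.
Drum-1 compositions:
  chloroform: x = 0.164, y = 0.501
  2-propanol: x = 0.124, y = 0.185
  toluene: x = 0.277, y = 0.197
  n-nonane: x = 0.434, y = 0.117
Drum-2 feed = drum-1 liquid: z₂ = (0.1643, 0.1240, 0.2774, 0.4343).
Drum 2:
Rachford–Rice: g(ψ₂) = Σ zᵢ(Kᵢ−1)/(1+ψ₂(Kᵢ−1)) = 0.
g(0) = ΣzᵢKᵢ − 1 = 0.772 and g(1) = 1 − Σzᵢ/Kᵢ = -0.202, so a root lies in (0, 1).
Iterate (Newton) starting at ψ₂ = 0.5:
  ψ₂ = 0.500: g = 0.0962, g' = -0.640 → ψ₂ = 0.650
  ψ₂ = 0.650: g = 0.0061, g' = -0.573 → ψ₂ = 0.661
Converged at ψ₂ = 0.661.
  chloroform: x = 0.042, y = 0.227
  2-propanol: x = 0.060, y = 0.157
  toluene: x = 0.237, y = 0.298
  n-nonane: x = 0.662, y = 0.318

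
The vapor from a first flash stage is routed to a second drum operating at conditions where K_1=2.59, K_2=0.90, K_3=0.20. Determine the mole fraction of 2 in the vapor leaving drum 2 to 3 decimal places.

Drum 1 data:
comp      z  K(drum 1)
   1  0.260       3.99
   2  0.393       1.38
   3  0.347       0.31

Drum 1:
Rachford–Rice: g(ψ₁) = Σ zᵢ(Kᵢ−1)/(1+ψ₁(Kᵢ−1)) = 0.
Check two-phase: ΣzᵢKᵢ = 1.687 > 1 and Σzᵢ/Kᵢ = 1.469 > 1, so g(0) = 0.687 > 0 and g(1) = -0.469 < 0.
Newton–Raphson from ψ₁ = 0.5:
  ψ₁ = 0.500: g = 0.0715, g' = -0.799 → ψ₁ = 0.590
  ψ₁ = 0.590: g = -0.0003, g' = -0.812 → ψ₁ = 0.589
Converged at ψ₁ = 0.589.
Drum-1 compositions:
  1: x = 0.094, y = 0.376
  2: x = 0.321, y = 0.443
  3: x = 0.585, y = 0.181
Drum-2 feed = drum-1 vapor: z₂ = (0.3756, 0.4431, 0.1813).
Drum 2:
Let ψ₂ = V/F and solve Σ zᵢ(Kᵢ−1)/(1+ψ₂(Kᵢ−1)) = 0.
Feasibility: ΣzᵢKᵢ = 1.408, Σzᵢ/Kᵢ = 1.544 — both > 1, two phases present.
Newton–Raphson from ψ₂ = 0.53:
  ψ₂ = 0.530: g = 0.0255, g' = -0.634 → ψ₂ = 0.570
Converged at ψ₂ = 0.570.
  1: x = 0.197, y = 0.511
  2: x = 0.470, y = 0.423
  3: x = 0.333, y = 0.067

y_2 (drum 2) = 0.423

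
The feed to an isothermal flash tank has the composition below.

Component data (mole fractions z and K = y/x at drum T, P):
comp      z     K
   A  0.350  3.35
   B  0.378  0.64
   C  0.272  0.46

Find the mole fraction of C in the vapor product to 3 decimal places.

Material balance + equilibrium reduce to Σ zᵢ(Kᵢ−1)/(1+β(Kᵢ−1)) = 0.
Check two-phase: ΣzᵢKᵢ = 1.540 > 1 and Σzᵢ/Kᵢ = 1.286 > 1, so g(0) = 0.540 > 0 and g(1) = -0.286 < 0.
Newton–Raphson from β = 0.54:
  β = 0.540: g = -0.0138, g' = -0.609 → β = 0.517
  β = 0.517: g = 0.0001, g' = -0.620 → β = 0.518
Converged at β = 0.518.
Compositions from xᵢ = zᵢ/(1+β(Kᵢ−1)), yᵢ = Kᵢxᵢ:
  A: x = 0.158, y = 0.529
  B: x = 0.465, y = 0.297
  C: x = 0.378, y = 0.174

y_C = 0.174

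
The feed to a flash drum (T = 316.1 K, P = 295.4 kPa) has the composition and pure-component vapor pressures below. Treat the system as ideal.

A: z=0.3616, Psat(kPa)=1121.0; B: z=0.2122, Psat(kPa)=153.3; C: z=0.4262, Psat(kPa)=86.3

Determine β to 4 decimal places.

Raoult's law: Kᵢ = Pᵢˢᵃᵗ/P = Pᵢˢᵃᵗ/295.4.
  K_A = 1121.0/295.4 = 3.794854, K_B = 153.3/295.4 = 0.518957, K_C = 86.3/295.4 = 0.292146
Let β = V/F and solve Σ zᵢ(Kᵢ−1)/(1+β(Kᵢ−1)) = 0.
Feasibility: ΣzᵢKᵢ = 1.6069, Σzᵢ/Kᵢ = 1.9630 — both > 1, two phases present.
Newton iteration, β⁰ = 0.5:
  β = 0.5000: g = -0.17982, g' = -1.0882 → β = 0.3348
  β = 0.3348: g = 0.00508, g' = -1.1905 → β = 0.3390
Converged at β = 0.3390.

β = 0.3390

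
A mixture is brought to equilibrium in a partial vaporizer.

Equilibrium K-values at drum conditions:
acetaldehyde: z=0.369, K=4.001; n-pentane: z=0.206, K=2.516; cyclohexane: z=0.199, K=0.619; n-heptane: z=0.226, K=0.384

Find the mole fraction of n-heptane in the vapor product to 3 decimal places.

y_n-heptane = 0.196

Let ψ = V/F and solve Σ zᵢ(Kᵢ−1)/(1+ψ(Kᵢ−1)) = 0.
Check two-phase: ΣzᵢKᵢ = 2.205 > 1 and Σzᵢ/Kᵢ = 1.084 > 1, so g(0) = 1.205 > 0 and g(1) = -0.084 < 0.
Newton–Raphson from ψ = 0.49:
  ψ = 0.490: g = 0.3348, g' = -0.920 → ψ = 0.854
  ψ = 0.854: g = 0.0408, g' = -0.797 → ψ = 0.905
  ψ = 0.905: g = -0.0008, g' = -0.830 → ψ = 0.904
Converged at ψ = 0.904.
Compositions from xᵢ = zᵢ/(1+ψ(Kᵢ−1)), yᵢ = Kᵢxᵢ:
  acetaldehyde: x = 0.099, y = 0.398
  n-pentane: x = 0.087, y = 0.219
  cyclohexane: x = 0.304, y = 0.188
  n-heptane: x = 0.510, y = 0.196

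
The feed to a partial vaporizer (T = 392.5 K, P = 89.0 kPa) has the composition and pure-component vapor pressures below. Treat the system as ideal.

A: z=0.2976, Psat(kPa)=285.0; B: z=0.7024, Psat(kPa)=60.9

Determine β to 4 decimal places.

β = 0.6236

Raoult's law: Kᵢ = Pᵢˢᵃᵗ/P = Pᵢˢᵃᵗ/89.0.
  K_A = 285.0/89.0 = 3.202247, K_B = 60.9/89.0 = 0.684270
Material balance + equilibrium reduce to Σ zᵢ(Kᵢ−1)/(1+β(Kᵢ−1)) = 0.
Check two-phase: ΣzᵢKᵢ = 1.4336 > 1 and Σzᵢ/Kᵢ = 1.1194 > 1, so g(0) = 0.4336 > 0 and g(1) = -0.1194 < 0.
Newton–Raphson from β = 0.5:
  β = 0.5000: g = 0.04858, g' = -0.4257 → β = 0.6141
  β = 0.6141: g = 0.00348, g' = -0.3686 → β = 0.6236
Converged at β = 0.6236.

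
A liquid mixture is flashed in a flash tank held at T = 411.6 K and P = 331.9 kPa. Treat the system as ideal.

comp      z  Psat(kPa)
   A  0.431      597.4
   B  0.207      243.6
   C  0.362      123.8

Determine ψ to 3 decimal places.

ψ = 0.150

Raoult's law: Kᵢ = Pᵢˢᵃᵗ/P = Pᵢˢᵃᵗ/331.9.
  K_A = 597.4/331.9 = 1.79994, K_B = 243.6/331.9 = 0.73396, K_C = 123.8/331.9 = 0.37300
Rachford–Rice: g(ψ) = Σ zᵢ(Kᵢ−1)/(1+ψ(Kᵢ−1)) = 0.
Feasibility: ΣzᵢKᵢ = 1.063, Σzᵢ/Kᵢ = 1.492 — both > 1, two phases present.
Iterate (Newton) starting at ψ = 0.5:
  ψ = 0.500: g = -0.1479, g' = -0.462 → ψ = 0.180
  ψ = 0.180: g = -0.0123, g' = -0.408 → ψ = 0.150
Converged at ψ = 0.150.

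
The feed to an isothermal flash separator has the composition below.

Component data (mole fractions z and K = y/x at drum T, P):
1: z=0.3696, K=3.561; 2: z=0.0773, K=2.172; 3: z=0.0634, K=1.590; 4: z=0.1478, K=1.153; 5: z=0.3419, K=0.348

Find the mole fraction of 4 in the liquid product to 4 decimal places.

x_4 = 0.1330

Material balance + equilibrium reduce to Σ zᵢ(Kᵢ−1)/(1+V/F(Kᵢ−1)) = 0.
g(0) = ΣzᵢKᵢ − 1 = 0.8742 and g(1) = 1 − Σzᵢ/Kᵢ = -0.2899, so a root lies in (0, 1).
Iterate (Newton) starting at V/F = 0.69:
  V/F = 0.6900: g = 0.03398, g' = -0.8433 → V/F = 0.7303
  V/F = 0.7303: g = -0.00047, g' = -0.8683 → V/F = 0.7298
Converged at V/F = 0.7298.
Compositions from xᵢ = zᵢ/(1+V/F(Kᵢ−1)), yᵢ = Kᵢxᵢ:
  1: x = 0.1288, y = 0.4588
  2: x = 0.0417, y = 0.0905
  3: x = 0.0443, y = 0.0705
  4: x = 0.1330, y = 0.1533
  5: x = 0.6522, y = 0.2270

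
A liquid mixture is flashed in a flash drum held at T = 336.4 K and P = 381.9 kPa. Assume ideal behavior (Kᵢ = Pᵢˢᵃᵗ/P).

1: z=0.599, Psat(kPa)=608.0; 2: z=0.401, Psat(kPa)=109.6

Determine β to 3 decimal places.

Raoult's law: Kᵢ = Pᵢˢᵃᵗ/P = Pᵢˢᵃᵗ/381.9.
  K_1 = 608.0/381.9 = 1.59204, K_2 = 109.6/381.9 = 0.28699
Let β = V/F and solve Σ zᵢ(Kᵢ−1)/(1+β(Kᵢ−1)) = 0.
Feasibility: ΣzᵢKᵢ = 1.069, Σzᵢ/Kᵢ = 1.774 — both > 1, two phases present.
Binary case is linear: z₁(K₁−1)(1+β(K₂−1)) + z₂(K₂−1)(1+β(K₁−1)) = 0
⇒ β = [z₁(K₁−1)+z₂(K₂−1)] / [−(K₁−1)(K₂−1)] = 0.0687/0.4221 = 0.163

β = 0.163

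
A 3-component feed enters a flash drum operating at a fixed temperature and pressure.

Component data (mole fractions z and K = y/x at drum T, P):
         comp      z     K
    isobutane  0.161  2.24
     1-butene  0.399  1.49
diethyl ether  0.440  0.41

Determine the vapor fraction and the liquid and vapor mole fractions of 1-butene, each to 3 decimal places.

ψ = 0.301, x_1-butene = 0.348, y_1-butene = 0.518

Rachford–Rice: g(ψ) = Σ zᵢ(Kᵢ−1)/(1+ψ(Kᵢ−1)) = 0.
Feasibility: ΣzᵢKᵢ = 1.136, Σzᵢ/Kᵢ = 1.413 — both > 1, two phases present.
Iterate (Newton) starting at ψ = 0.45:
  ψ = 0.450: g = -0.0651, g' = -0.450 → ψ = 0.305
  ψ = 0.305: g = -0.0018, g' = -0.431 → ψ = 0.301
Converged at ψ = 0.301.
Compositions from xᵢ = zᵢ/(1+ψ(Kᵢ−1)), yᵢ = Kᵢxᵢ:
  isobutane: x = 0.117, y = 0.263
  1-butene: x = 0.348, y = 0.518
  diethyl ether: x = 0.535, y = 0.219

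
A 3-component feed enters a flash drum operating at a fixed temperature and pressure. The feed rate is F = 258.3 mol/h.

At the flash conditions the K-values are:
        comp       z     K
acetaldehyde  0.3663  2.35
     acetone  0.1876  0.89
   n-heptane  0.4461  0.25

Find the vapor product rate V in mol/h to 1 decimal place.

Rachford–Rice: g(ψ) = Σ zᵢ(Kᵢ−1)/(1+ψ(Kᵢ−1)) = 0.
Check two-phase: ΣzᵢKᵢ = 1.1393 > 1 and Σzᵢ/Kᵢ = 2.1511 > 1, so g(0) = 0.1393 > 0 and g(1) = -1.1511 < 0.
Iterate (Newton) starting at ψ = 0.5:
  ψ = 0.5000: g = -0.26193, g' = -0.8829 → ψ = 0.2033
  ψ = 0.2033: g = -0.02788, g' = -0.7627 → ψ = 0.1668
  ψ = 0.1668: g = 0.00020, g' = -0.7749 → ψ = 0.1670
Converged at ψ = 0.1670.
Then V = ψ·F = 0.1670·258.3 = 43.1 mol/h and L = F − V = 215.2 mol/h.

V = 43.1 mol/h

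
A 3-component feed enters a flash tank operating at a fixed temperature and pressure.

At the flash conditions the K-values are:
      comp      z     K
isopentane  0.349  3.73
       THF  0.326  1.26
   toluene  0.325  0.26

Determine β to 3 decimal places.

β = 0.602

Material balance + equilibrium reduce to Σ zᵢ(Kᵢ−1)/(1+β(Kᵢ−1)) = 0.
Check two-phase: ΣzᵢKᵢ = 1.797 > 1 and Σzᵢ/Kᵢ = 1.602 > 1, so g(0) = 0.797 > 0 and g(1) = -0.602 < 0.
Newton iteration, β⁰ = 0.5:
  β = 0.500: g = 0.0961, g' = -0.931 → β = 0.603
  β = 0.603: g = -0.0012, g' = -0.968 → β = 0.602
Converged at β = 0.602.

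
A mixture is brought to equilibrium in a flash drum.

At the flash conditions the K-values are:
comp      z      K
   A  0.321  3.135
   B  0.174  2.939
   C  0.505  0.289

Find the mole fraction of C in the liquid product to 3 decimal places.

Newton–Raphson from ψ = 0.5:
  ψ = 0.500: g = -0.0543, g' = -1.126 → ψ = 0.452
Converged at ψ = 0.452.
Compositions from xᵢ = zᵢ/(1+ψ(Kᵢ−1)), yᵢ = Kᵢxᵢ:
  A: x = 0.163, y = 0.512
  B: x = 0.093, y = 0.273
  C: x = 0.744, y = 0.215

x_C = 0.744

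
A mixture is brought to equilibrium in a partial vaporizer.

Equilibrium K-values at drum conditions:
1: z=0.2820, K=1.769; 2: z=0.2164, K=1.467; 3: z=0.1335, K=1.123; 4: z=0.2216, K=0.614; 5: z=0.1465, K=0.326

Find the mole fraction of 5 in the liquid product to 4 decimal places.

Rachford–Rice: g(V/F) = Σ zᵢ(Kᵢ−1)/(1+V/F(Kᵢ−1)) = 0.
Check two-phase: ΣzᵢKᵢ = 1.1501 > 1 and Σzᵢ/Kᵢ = 1.2361 > 1, so g(0) = 0.1501 > 0 and g(1) = -0.2361 < 0.
Newton–Raphson from V/F = 0.5:
  V/F = 0.5000: g = -0.00089, g' = -0.3219 → V/F = 0.4972
Converged at V/F = 0.4972.
Compositions from xᵢ = zᵢ/(1+V/F(Kᵢ−1)), yᵢ = Kᵢxᵢ:
  1: x = 0.2040, y = 0.3609
  2: x = 0.1756, y = 0.2576
  3: x = 0.1258, y = 0.1413
  4: x = 0.2742, y = 0.1684
  5: x = 0.2203, y = 0.0718

x_5 = 0.2203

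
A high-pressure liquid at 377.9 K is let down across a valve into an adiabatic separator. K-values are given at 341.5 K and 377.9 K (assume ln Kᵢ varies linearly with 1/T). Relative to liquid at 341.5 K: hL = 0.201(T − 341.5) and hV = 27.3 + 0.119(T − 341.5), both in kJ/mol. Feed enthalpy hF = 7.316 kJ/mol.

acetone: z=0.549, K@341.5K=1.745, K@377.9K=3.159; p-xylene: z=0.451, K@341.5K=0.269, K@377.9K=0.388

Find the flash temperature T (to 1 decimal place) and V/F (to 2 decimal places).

T = 345.3 K, V/F = 0.24

Adiabatic flash: solve Rachford–Rice at each trial T, then check hF = ψ·hV(T) + (1−ψ)·hL(T).
  T = 341.5 K: K = (1.745, 0.269), RR gives ψ = 0.146, H_out = 3.976 kJ/mol
  T = 377.9 K: K = (3.159, 0.388), RR gives ψ = 0.688, H_out = 24.049 kJ/mol
  T = 359.7 K: K = (2.383, 0.326), RR gives ψ = 0.489, H_out = 16.268 kJ/mol
  T = 350.6 K: K = (2.048, 0.297), RR gives ψ = 0.350, H_out = 11.132 kJ/mol
  T = 346.1 K: K = (1.894, 0.283), RR gives ψ = 0.261, H_out = 7.954 kJ/mol
  T = 343.8 K: K = (1.818, 0.276), RR gives ψ = 0.207, H_out = 6.079 kJ/mol
Linear interpolation between T = 343.8 (H_out = 6.079) and T = 346.1 (H_out = 7.954) on hF = 7.316 gives T ≈ 345.3 K, at which ψ = 0.24.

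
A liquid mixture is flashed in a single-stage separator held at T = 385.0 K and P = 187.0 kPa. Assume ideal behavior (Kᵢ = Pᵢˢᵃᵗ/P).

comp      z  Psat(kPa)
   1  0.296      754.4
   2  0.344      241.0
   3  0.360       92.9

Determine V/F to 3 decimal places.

Raoult's law: Kᵢ = Pᵢˢᵃᵗ/P = Pᵢˢᵃᵗ/187.0.
  K_1 = 754.4/187.0 = 4.03422, K_2 = 241.0/187.0 = 1.28877, K_3 = 92.9/187.0 = 0.49679
Iterate (Newton) starting at V/F = 0.48:
  V/F = 0.480: g = 0.2140, g' = -0.632 → V/F = 0.819
  V/F = 0.819: g = 0.0301, g' = -0.507 → V/F = 0.878
Converged at V/F = 0.878.

V/F = 0.878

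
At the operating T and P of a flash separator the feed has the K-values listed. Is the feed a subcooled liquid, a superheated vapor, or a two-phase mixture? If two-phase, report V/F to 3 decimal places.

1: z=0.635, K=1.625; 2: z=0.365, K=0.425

two-phase, V/F = 0.520

ΣzᵢKᵢ = 1.187; Σzᵢ/Kᵢ = 1.250.
Both exceed 1, so a two-phase solution exists.
Let ψ = V/F and solve Σ zᵢ(Kᵢ−1)/(1+ψ(Kᵢ−1)) = 0.
Binary case is linear: z₁(K₁−1)(1+ψ(K₂−1)) + z₂(K₂−1)(1+ψ(K₁−1)) = 0
⇒ ψ = [z₁(K₁−1)+z₂(K₂−1)] / [−(K₁−1)(K₂−1)] = 0.1870/0.3594 = 0.520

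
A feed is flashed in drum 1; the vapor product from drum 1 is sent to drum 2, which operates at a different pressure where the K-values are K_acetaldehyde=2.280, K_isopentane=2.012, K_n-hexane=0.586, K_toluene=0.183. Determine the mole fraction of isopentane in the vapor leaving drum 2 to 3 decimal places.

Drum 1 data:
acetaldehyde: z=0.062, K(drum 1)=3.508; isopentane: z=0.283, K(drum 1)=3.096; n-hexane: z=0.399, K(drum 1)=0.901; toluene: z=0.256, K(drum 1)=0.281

y_isopentane (drum 2) = 0.557

Drum 1:
Newton iteration, ψ₁⁰ = 0.43:
  ψ₁ = 0.430: g = 0.0791, g' = -0.716 → ψ₁ = 0.541
  ψ₁ = 0.541: g = 0.0013, g' = -0.702 → ψ₁ = 0.542
Converged at ψ₁ = 0.542.
Drum-1 compositions:
  acetaldehyde: x = 0.026, y = 0.092
  isopentane: x = 0.132, y = 0.410
  n-hexane: x = 0.422, y = 0.380
  toluene: x = 0.420, y = 0.118
Drum-2 feed = drum-1 vapor: z₂ = (0.0921, 0.4100, 0.3799, 0.1179).
Drum 2:
Let ψ₂ = V/F and solve Σ zᵢ(Kᵢ−1)/(1+ψ₂(Kᵢ−1)) = 0.
Check two-phase: ΣzᵢKᵢ = 1.279 > 1 and Σzᵢ/Kᵢ = 1.537 > 1, so g(0) = 0.279 > 0 and g(1) = -0.537 < 0.
Iterate (Newton) starting at ψ₂ = 0.5:
  ψ₂ = 0.500: g = -0.0138, g' = -0.570 → ψ₂ = 0.476
Converged at ψ₂ = 0.476.
  acetaldehyde: x = 0.057, y = 0.131
  isopentane: x = 0.277, y = 0.557
  n-hexane: x = 0.473, y = 0.277
  toluene: x = 0.193, y = 0.035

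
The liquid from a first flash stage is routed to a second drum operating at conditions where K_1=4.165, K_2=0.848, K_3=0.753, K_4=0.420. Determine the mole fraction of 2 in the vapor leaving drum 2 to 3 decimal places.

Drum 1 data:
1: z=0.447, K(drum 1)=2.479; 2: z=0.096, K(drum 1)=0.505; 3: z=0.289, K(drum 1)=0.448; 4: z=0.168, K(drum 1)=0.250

y_2 (drum 2) = 0.109

Drum 1:
Rachford–Rice: g(ψ₁) = Σ zᵢ(Kᵢ−1)/(1+ψ₁(Kᵢ−1)) = 0.
g(0) = ΣzᵢKᵢ − 1 = 0.328 and g(1) = 1 − Σzᵢ/Kᵢ = -0.688, so a root lies in (0, 1).
Iterate (Newton) starting at ψ₁ = 0.64:
  ψ₁ = 0.640: g = -0.2189, g' = -0.868 → ψ₁ = 0.388
  ψ₁ = 0.388: g = -0.0194, g' = -0.761 → ψ₁ = 0.362
Converged at ψ₁ = 0.362.
Drum-1 compositions:
  1: x = 0.291, y = 0.721
  2: x = 0.117, y = 0.059
  3: x = 0.361, y = 0.162
  4: x = 0.231, y = 0.058
Drum-2 feed = drum-1 liquid: z₂ = (0.2910, 0.1170, 0.3613, 0.2307).
Drum 2:
Rachford–Rice: g(ψ₂) = Σ zᵢ(Kᵢ−1)/(1+ψ₂(Kᵢ−1)) = 0.
g(0) = ΣzᵢKᵢ − 1 = 0.680 and g(1) = 1 − Σzᵢ/Kᵢ = -0.237, so a root lies in (0, 1).
Newton iteration, ψ₂⁰ = 0.5:
  ψ₂ = 0.500: g = 0.0471, g' = -0.623 → ψ₂ = 0.576
  ψ₂ = 0.576: g = 0.0020, g' = -0.574 → ψ₂ = 0.579
Converged at ψ₂ = 0.579.
  1: x = 0.103, y = 0.428
  2: x = 0.128, y = 0.109
  3: x = 0.422, y = 0.317
  4: x = 0.347, y = 0.146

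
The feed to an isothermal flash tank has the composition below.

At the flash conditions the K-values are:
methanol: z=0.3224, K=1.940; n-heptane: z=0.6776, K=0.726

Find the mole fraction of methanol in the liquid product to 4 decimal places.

Let ψ = V/F and solve Σ zᵢ(Kᵢ−1)/(1+ψ(Kᵢ−1)) = 0.
Feasibility: ΣzᵢKᵢ = 1.1174, Σzᵢ/Kᵢ = 1.0995 — both > 1, two phases present.
Newton–Raphson from ψ = 0.5:
  ψ = 0.5000: g = -0.00898, g' = -0.2001 → ψ = 0.4552
  ψ = 0.4552: g = 0.00013, g' = -0.2061 → ψ = 0.4558
Converged at ψ = 0.4558.
Compositions from xᵢ = zᵢ/(1+ψ(Kᵢ−1)), yᵢ = Kᵢxᵢ:
  methanol: x = 0.2257, y = 0.4379
  n-heptane: x = 0.7743, y = 0.5621

x_methanol = 0.2257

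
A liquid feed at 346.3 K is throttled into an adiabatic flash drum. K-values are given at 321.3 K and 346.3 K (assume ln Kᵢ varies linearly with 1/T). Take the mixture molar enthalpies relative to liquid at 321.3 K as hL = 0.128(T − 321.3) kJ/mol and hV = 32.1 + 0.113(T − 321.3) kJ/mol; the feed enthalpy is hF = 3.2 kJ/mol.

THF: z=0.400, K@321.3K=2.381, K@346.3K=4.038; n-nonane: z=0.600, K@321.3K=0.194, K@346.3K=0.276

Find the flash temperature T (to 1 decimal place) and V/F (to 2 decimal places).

Adiabatic flash: solve Rachford–Rice at each trial T, then check hF = ψ·hV(T) + (1−ψ)·hL(T).
  T = 321.3 K: K = (2.381, 0.194), RR gives ψ = 0.062, H_out = 1.984 kJ/mol
  T = 346.3 K: K = (4.038, 0.276), RR gives ψ = 0.355, H_out = 14.462 kJ/mol
  T = 333.8 K: K = (3.132, 0.233), RR gives ψ = 0.240, H_out = 9.258 kJ/mol
  T = 327.6 K: K = (2.741, 0.213), RR gives ψ = 0.164, H_out = 6.044 kJ/mol
  T = 324.5 K: K = (2.559, 0.204), RR gives ψ = 0.117, H_out = 4.173 kJ/mol
  T = 322.9 K: K = (2.469, 0.199), RR gives ψ = 0.091, H_out = 3.116 kJ/mol
Linear interpolation between T = 322.9 (H_out = 3.116) and T = 324.5 (H_out = 4.173) on hF = 3.2 gives T ≈ 323.0 K, at which ψ = 0.09.

T = 323.0 K, V/F = 0.09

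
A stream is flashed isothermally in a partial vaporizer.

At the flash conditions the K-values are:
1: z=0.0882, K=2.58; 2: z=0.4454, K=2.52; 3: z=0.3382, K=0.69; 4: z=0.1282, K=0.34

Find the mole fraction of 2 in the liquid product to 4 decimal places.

Newton–Raphson from V/F = 0.5:
  V/F = 0.5000: g = 0.21216, g' = -0.5708 → V/F = 0.8717
  V/F = 0.8717: g = 0.00694, g' = -0.6000 → V/F = 0.8832
  V/F = 0.8832: g = -0.00005, g' = -0.6086 → V/F = 0.8831
Converged at V/F = 0.8831.
Compositions from xᵢ = zᵢ/(1+V/F(Kᵢ−1)), yᵢ = Kᵢxᵢ:
  1: x = 0.0368, y = 0.0950
  2: x = 0.1902, y = 0.4792
  3: x = 0.4657, y = 0.3213
  4: x = 0.3073, y = 0.1045

x_2 = 0.1902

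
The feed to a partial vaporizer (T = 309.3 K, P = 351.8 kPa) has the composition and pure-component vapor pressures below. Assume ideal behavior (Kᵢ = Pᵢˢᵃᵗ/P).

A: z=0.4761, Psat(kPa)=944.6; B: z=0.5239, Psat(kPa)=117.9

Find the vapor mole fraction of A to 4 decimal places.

Raoult's law: Kᵢ = Pᵢˢᵃᵗ/P = Pᵢˢᵃᵗ/351.8.
  K_A = 944.6/351.8 = 2.685048, K_B = 117.9/351.8 = 0.335134
Rachford–Rice: g(ψ) = Σ zᵢ(Kᵢ−1)/(1+ψ(Kᵢ−1)) = 0.
g(0) = ΣzᵢKᵢ − 1 = 0.4539 and g(1) = 1 − Σzᵢ/Kᵢ = -0.7406, so a root lies in (0, 1).
Binary case is linear: z₁(K₁−1)(1+ψ(K₂−1)) + z₂(K₂−1)(1+ψ(K₁−1)) = 0
⇒ ψ = [z₁(K₁−1)+z₂(K₂−1)] / [−(K₁−1)(K₂−1)] = 0.45393/1.12033 = 0.4052
Compositions from xᵢ = zᵢ/(1+ψ(Kᵢ−1)), yᵢ = Kᵢxᵢ:
  A: x = 0.2829, y = 0.7597
  B: x = 0.7171, y = 0.2403

y_A = 0.7597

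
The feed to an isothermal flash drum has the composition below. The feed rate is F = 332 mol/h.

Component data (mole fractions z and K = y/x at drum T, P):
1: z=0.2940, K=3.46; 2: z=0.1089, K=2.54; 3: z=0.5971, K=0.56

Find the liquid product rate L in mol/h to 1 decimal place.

L = 119.7 mol/h

Newton–Raphson from β = 0.59:
  β = 0.5900: g = 0.02806, g' = -0.5778 → β = 0.6386
  β = 0.6386: g = 0.00049, g' = -0.5584 → β = 0.6394
Converged at β = 0.6394.
Then V = β·F = 0.6394·332 = 212.3 mol/h and L = F − V = 119.7 mol/h.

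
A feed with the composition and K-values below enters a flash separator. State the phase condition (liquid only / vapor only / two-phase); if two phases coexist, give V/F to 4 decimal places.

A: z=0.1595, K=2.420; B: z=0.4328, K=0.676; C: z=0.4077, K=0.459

ΣzᵢKᵢ = 0.8657; Σzᵢ/Kᵢ = 1.5944.
Since ΣzᵢKᵢ < 1 the mixture is below its bubble point — single liquid phase.

liquid only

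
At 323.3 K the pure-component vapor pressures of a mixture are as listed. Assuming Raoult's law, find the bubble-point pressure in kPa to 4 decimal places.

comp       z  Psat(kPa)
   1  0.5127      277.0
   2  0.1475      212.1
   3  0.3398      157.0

At the bubble point ψ → 0, so ΣzᵢKᵢ = 1 with Kᵢ = Pᵢˢᵃᵗ/P ⇒ P = ΣzᵢPᵢˢᵃᵗ.
P = 0.5127·277.0 + 0.1475·212.1 + 0.3398·157.0 = 226.6513 kPa

Pbub = 226.6513 kPa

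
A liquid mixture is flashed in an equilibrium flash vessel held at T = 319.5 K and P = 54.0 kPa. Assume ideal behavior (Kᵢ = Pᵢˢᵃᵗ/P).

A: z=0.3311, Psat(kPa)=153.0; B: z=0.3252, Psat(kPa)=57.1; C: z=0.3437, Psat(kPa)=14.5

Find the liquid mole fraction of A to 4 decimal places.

Raoult's law: Kᵢ = Pᵢˢᵃᵗ/P = Pᵢˢᵃᵗ/54.0.
  K_A = 153.0/54.0 = 2.833333, K_B = 57.1/54.0 = 1.057407, K_C = 14.5/54.0 = 0.268519
Iterate (Newton) starting at V/F = 0.43:
  V/F = 0.4300: g = -0.00912, g' = -0.7404 → V/F = 0.4177
Converged at V/F = 0.4177.
Compositions from xᵢ = zᵢ/(1+V/F(Kᵢ−1)), yᵢ = Kᵢxᵢ:
  A: x = 0.1875, y = 0.5313
  B: x = 0.3176, y = 0.3358
  C: x = 0.4949, y = 0.1329

x_A = 0.1875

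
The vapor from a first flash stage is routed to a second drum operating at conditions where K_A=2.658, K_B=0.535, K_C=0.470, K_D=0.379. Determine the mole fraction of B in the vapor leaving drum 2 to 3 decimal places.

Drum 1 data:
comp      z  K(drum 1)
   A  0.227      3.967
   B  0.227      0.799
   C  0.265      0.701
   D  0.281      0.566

Drum 1:
Let ψ₁ = V/F and solve Σ zᵢ(Kᵢ−1)/(1+ψ₁(Kᵢ−1)) = 0.
Check two-phase: ΣzᵢKᵢ = 1.427 > 1 and Σzᵢ/Kᵢ = 1.216 > 1, so g(0) = 0.427 > 0 and g(1) = -0.216 < 0.
Newton iteration, ψ₁⁰ = 0.5:
  ψ₁ = 0.500: g = -0.0284, g' = -0.454 → ψ₁ = 0.437
  ψ₁ = 0.437: g = 0.0014, g' = -0.502 → ψ₁ = 0.440
Converged at ψ₁ = 0.440.
Drum-1 compositions:
  A: x = 0.098, y = 0.390
  B: x = 0.249, y = 0.199
  C: x = 0.305, y = 0.214
  D: x = 0.347, y = 0.197
Drum-2 feed = drum-1 vapor: z₂ = (0.3905, 0.1990, 0.2139, 0.1966).
Drum 2:
Rachford–Rice: g(ψ₂) = Σ zᵢ(Kᵢ−1)/(1+ψ₂(Kᵢ−1)) = 0.
Feasibility: ΣzᵢKᵢ = 1.319, Σzᵢ/Kᵢ = 1.493 — both > 1, two phases present.
Newton iteration, ψ₂⁰ = 0.31:
  ψ₂ = 0.310: g = 0.0327, g' = -0.729 → ψ₂ = 0.355
  ψ₂ = 0.355: g = 0.0006, g' = -0.703 → ψ₂ = 0.356
Converged at ψ₂ = 0.356.
  A: x = 0.246, y = 0.653
  B: x = 0.238, y = 0.128
  C: x = 0.264, y = 0.124
  D: x = 0.252, y = 0.096

y_B (drum 2) = 0.128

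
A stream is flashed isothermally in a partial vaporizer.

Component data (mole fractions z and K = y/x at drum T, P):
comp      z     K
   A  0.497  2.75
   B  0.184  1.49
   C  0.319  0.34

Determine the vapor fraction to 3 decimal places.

Material balance + equilibrium reduce to Σ zᵢ(Kᵢ−1)/(1+ψ(Kᵢ−1)) = 0.
Check two-phase: ΣzᵢKᵢ = 1.749 > 1 and Σzᵢ/Kᵢ = 1.242 > 1, so g(0) = 0.749 > 0 and g(1) = -0.242 < 0.
Newton iteration, ψ⁰ = 0.5:
  ψ = 0.500: g = 0.2220, g' = -0.771 → ψ = 0.788
  ψ = 0.788: g = -0.0081, g' = -0.895 → ψ = 0.779
Converged at ψ = 0.779.

ψ = 0.779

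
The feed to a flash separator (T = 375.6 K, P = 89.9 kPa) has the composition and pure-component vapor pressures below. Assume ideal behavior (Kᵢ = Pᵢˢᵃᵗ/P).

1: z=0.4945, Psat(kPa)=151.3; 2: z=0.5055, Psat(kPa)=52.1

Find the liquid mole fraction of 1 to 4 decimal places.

Raoult's law: Kᵢ = Pᵢˢᵃᵗ/P = Pᵢˢᵃᵗ/89.9.
  K_1 = 151.3/89.9 = 1.682981, K_2 = 52.1/89.9 = 0.579533
Material balance + equilibrium reduce to Σ zᵢ(Kᵢ−1)/(1+β(Kᵢ−1)) = 0.
Feasibility: ΣzᵢKᵢ = 1.1252, Σzᵢ/Kᵢ = 1.1661 — both > 1, two phases present.
Iterate (Newton) starting at β = 0.5:
  β = 0.5000: g = -0.01736, g' = -0.2715 → β = 0.4360
  β = 0.4360: g = -0.00003, g' = -0.2710 → β = 0.4359
Converged at β = 0.4359.
Compositions from xᵢ = zᵢ/(1+β(Kᵢ−1)), yᵢ = Kᵢxᵢ:
  1: x = 0.3810, y = 0.6413
  2: x = 0.6190, y = 0.3587

x_1 = 0.3810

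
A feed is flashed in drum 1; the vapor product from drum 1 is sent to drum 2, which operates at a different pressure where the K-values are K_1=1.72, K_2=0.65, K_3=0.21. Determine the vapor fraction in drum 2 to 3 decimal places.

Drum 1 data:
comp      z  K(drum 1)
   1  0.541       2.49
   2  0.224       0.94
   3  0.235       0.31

V/F (drum 2) = 0.550

Drum 1:
Iterate (Newton) starting at ψ₁ = 0.39:
  ψ₁ = 0.390: g = 0.2742, g' = -0.691 → ψ₁ = 0.787
  ψ₁ = 0.787: g = 0.0021, g' = -0.791 → ψ₁ = 0.790
Converged at ψ₁ = 0.790.
Drum-1 compositions:
  1: x = 0.249, y = 0.619
  2: x = 0.235, y = 0.221
  3: x = 0.516, y = 0.160
Drum-2 feed = drum-1 vapor: z₂ = (0.6189, 0.2210, 0.1601).
Drum 2:
Rachford–Rice: g(ψ₂) = Σ zᵢ(Kᵢ−1)/(1+ψ₂(Kᵢ−1)) = 0.
Feasibility: ΣzᵢKᵢ = 1.242, Σzᵢ/Kᵢ = 1.462 — both > 1, two phases present.
Newton–Raphson from ψ₂ = 0.66:
  ψ₂ = 0.660: g = -0.0627, g' = -0.629 → ψ₂ = 0.560
  ψ₂ = 0.560: g = -0.0056, g' = -0.526 → ψ₂ = 0.550
Converged at ψ₂ = 0.550.
  1: x = 0.443, y = 0.763
  2: x = 0.274, y = 0.178
  3: x = 0.283, y = 0.059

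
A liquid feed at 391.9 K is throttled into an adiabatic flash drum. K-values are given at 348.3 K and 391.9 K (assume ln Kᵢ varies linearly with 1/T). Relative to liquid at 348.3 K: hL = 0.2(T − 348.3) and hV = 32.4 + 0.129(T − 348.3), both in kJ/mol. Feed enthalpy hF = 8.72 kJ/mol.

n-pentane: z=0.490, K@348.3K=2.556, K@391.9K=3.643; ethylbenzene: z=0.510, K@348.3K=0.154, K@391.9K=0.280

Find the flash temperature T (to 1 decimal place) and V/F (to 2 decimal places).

T = 349.8 K, V/F = 0.26

Adiabatic flash: solve Rachford–Rice at each trial T, then check hF = ψ·hV(T) + (1−ψ)·hL(T).
  T = 348.3 K: K = (2.556, 0.154), RR gives ψ = 0.251, H_out = 8.146 kJ/mol
  T = 391.9 K: K = (3.643, 0.280), RR gives ψ = 0.488, H_out = 23.009 kJ/mol
  T = 370.1 K: K = (3.083, 0.211), RR gives ψ = 0.377, H_out = 15.977 kJ/mol
  T = 359.2 K: K = (2.815, 0.181), RR gives ψ = 0.318, H_out = 12.223 kJ/mol
  T = 353.8 K: K = (2.686, 0.167), RR gives ψ = 0.286, H_out = 10.255 kJ/mol
  T = 351.1 K: K = (2.622, 0.161), RR gives ψ = 0.269, H_out = 9.234 kJ/mol
  T = 349.7 K: K = (2.589, 0.157), RR gives ψ = 0.261, H_out = 8.694 kJ/mol
Linear interpolation between T = 349.7 (H_out = 8.694) and T = 351.1 (H_out = 9.234) on hF = 8.72 gives T ≈ 349.8 K, at which ψ = 0.26.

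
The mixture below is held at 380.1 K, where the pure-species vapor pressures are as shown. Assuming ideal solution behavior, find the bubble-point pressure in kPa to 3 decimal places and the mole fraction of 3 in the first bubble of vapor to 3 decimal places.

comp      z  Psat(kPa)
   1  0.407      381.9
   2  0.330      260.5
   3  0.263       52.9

Pbub = 255.311 kPa, y_3 = 0.054

At the bubble point ψ → 0, so ΣzᵢKᵢ = 1 with Kᵢ = Pᵢˢᵃᵗ/P ⇒ P = ΣzᵢPᵢˢᵃᵗ.
P = 0.407·381.9 + 0.330·260.5 + 0.263·52.9 = 255.311 kPa
yᵢ = zᵢPᵢˢᵃᵗ/P ⇒ y_3 = 0.263·52.9/255.311 = 0.054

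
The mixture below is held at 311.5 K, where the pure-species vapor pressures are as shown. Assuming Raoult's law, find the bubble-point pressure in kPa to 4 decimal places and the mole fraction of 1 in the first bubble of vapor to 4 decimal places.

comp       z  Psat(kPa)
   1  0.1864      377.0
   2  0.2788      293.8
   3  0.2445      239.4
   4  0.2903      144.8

Pbub = 252.7530 kPa, y_1 = 0.2780

At the bubble point ψ → 0, so ΣzᵢKᵢ = 1 with Kᵢ = Pᵢˢᵃᵗ/P ⇒ P = ΣzᵢPᵢˢᵃᵗ.
P = 0.1864·377.0 + 0.2788·293.8 + 0.2445·239.4 + 0.2903·144.8 = 252.7530 kPa
yᵢ = zᵢPᵢˢᵃᵗ/P ⇒ y_1 = 0.1864·377.0/252.7530 = 0.2780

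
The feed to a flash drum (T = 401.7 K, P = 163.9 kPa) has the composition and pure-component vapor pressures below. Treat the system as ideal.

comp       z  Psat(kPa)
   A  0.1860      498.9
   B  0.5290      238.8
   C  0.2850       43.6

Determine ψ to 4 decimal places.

Raoult's law: Kᵢ = Pᵢˢᵃᵗ/P = Pᵢˢᵃᵗ/163.9.
  K_A = 498.9/163.9 = 3.043929, K_B = 238.8/163.9 = 1.456986, K_C = 43.6/163.9 = 0.266016
Material balance + equilibrium reduce to Σ zᵢ(Kᵢ−1)/(1+ψ(Kᵢ−1)) = 0.
g(0) = ΣzᵢKᵢ − 1 = 0.4127 and g(1) = 1 − Σzᵢ/Kᵢ = -0.4955, so a root lies in (0, 1).
Iterate (Newton) starting at ψ = 0.5:
  ψ = 0.5000: g = 0.05434, g' = -0.6464 → ψ = 0.5841
  ψ = 0.5841: g = -0.00204, g' = -0.7007 → ψ = 0.5811
Converged at ψ = 0.5811.

ψ = 0.5811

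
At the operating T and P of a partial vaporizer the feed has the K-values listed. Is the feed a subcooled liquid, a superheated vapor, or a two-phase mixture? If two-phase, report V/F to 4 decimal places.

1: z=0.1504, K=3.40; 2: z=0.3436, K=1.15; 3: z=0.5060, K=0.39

ΣzᵢKᵢ = 1.1038; Σzᵢ/Kᵢ = 1.6405.
Both exceed 1, so a two-phase solution exists.
Rachford–Rice: g(ψ) = Σ zᵢ(Kᵢ−1)/(1+ψ(Kᵢ−1)) = 0.
Newton–Raphson from ψ = 0.41:
  ψ = 0.4100: g = -0.18111, g' = -0.5618 → ψ = 0.0876
  ψ = 0.0876: g = 0.02304, g' = -0.8091 → ψ = 0.1161
  ψ = 0.1161: g = 0.00079, g' = -0.7555 → ψ = 0.1171
Converged at ψ = 0.1171.

two-phase, V/F = 0.1171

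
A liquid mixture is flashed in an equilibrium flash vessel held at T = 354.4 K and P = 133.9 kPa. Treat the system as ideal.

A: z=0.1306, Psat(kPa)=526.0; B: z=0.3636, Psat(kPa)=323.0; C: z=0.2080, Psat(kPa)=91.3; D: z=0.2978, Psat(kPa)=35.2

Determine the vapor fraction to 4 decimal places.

Raoult's law: Kᵢ = Pᵢˢᵃᵗ/P = Pᵢˢᵃᵗ/133.9.
  K_A = 526.0/133.9 = 3.928305, K_B = 323.0/133.9 = 2.412248, K_C = 91.3/133.9 = 0.681852, K_D = 35.2/133.9 = 0.262883
Let ψ = V/F and solve Σ zᵢ(Kᵢ−1)/(1+ψ(Kᵢ−1)) = 0.
Check two-phase: ΣzᵢKᵢ = 1.6102 > 1 and Σzᵢ/Kᵢ = 1.6219 > 1, so g(0) = 0.6102 > 0 and g(1) = -0.6219 < 0.
Newton iteration, ψ⁰ = 0.43:
  ψ = 0.4300: g = 0.09072, g' = -0.8752 → ψ = 0.5337
  ψ = 0.5337: g = 0.00048, g' = -0.8766 → ψ = 0.5342
Converged at ψ = 0.5342.

ψ = 0.5342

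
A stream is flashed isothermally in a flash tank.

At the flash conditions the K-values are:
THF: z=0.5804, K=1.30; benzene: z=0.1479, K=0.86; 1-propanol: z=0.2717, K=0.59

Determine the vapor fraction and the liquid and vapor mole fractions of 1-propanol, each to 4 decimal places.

ψ = 0.4025, x_1-propanol = 0.3254, y_1-propanol = 0.1920

Rachford–Rice: g(ψ) = Σ zᵢ(Kᵢ−1)/(1+ψ(Kᵢ−1)) = 0.
Check two-phase: ΣzᵢKᵢ = 1.0420 > 1 and Σzᵢ/Kᵢ = 1.0789 > 1, so g(0) = 0.0420 > 0 and g(1) = -0.0789 < 0.
Newton iteration, ψ⁰ = 0.5:
  ψ = 0.5000: g = -0.01098, g' = -0.1151 → ψ = 0.4046
  ψ = 0.4046: g = -0.00023, g' = -0.1104 → ψ = 0.4025
Converged at ψ = 0.4025.
Compositions from xᵢ = zᵢ/(1+ψ(Kᵢ−1)), yᵢ = Kᵢxᵢ:
  THF: x = 0.5179, y = 0.6732
  benzene: x = 0.1567, y = 0.1348
  1-propanol: x = 0.3254, y = 0.1920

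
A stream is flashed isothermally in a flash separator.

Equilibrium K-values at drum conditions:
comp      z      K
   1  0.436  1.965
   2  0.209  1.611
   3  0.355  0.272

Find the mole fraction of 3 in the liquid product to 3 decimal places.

Let β = V/F and solve Σ zᵢ(Kᵢ−1)/(1+β(Kᵢ−1)) = 0.
g(0) = ΣzᵢKᵢ − 1 = 0.290 and g(1) = 1 − Σzᵢ/Kᵢ = -0.657, so a root lies in (0, 1).
Newton iteration, β⁰ = 0.5:
  β = 0.500: g = -0.0247, g' = -0.696 → β = 0.464
Converged at β = 0.464.
Compositions from xᵢ = zᵢ/(1+β(Kᵢ−1)), yᵢ = Kᵢxᵢ:
  1: x = 0.301, y = 0.592
  2: x = 0.163, y = 0.262
  3: x = 0.536, y = 0.146

x_3 = 0.536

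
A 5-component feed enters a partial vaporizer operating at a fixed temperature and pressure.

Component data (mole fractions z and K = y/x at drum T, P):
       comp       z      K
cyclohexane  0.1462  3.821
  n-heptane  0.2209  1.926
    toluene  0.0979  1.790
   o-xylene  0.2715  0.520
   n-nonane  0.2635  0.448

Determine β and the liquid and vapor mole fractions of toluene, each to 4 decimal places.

β = 0.4897, x_toluene = 0.0706, y_toluene = 0.1264

Let β = V/F and solve Σ zᵢ(Kᵢ−1)/(1+β(Kᵢ−1)) = 0.
Feasibility: ΣzᵢKᵢ = 1.4186, Σzᵢ/Kᵢ = 1.3179 — both > 1, two phases present.
Newton–Raphson from β = 0.55:
  β = 0.5500: g = -0.03485, g' = -0.5726 → β = 0.4891
  β = 0.4891: g = 0.00031, g' = -0.5844 → β = 0.4897
Converged at β = 0.4897.
Compositions from xᵢ = zᵢ/(1+β(Kᵢ−1)), yᵢ = Kᵢxᵢ:
  cyclohexane: x = 0.0614, y = 0.2346
  n-heptane: x = 0.1520, y = 0.2927
  toluene: x = 0.0706, y = 0.1264
  o-xylene: x = 0.3549, y = 0.1846
  n-nonane: x = 0.3611, y = 0.1618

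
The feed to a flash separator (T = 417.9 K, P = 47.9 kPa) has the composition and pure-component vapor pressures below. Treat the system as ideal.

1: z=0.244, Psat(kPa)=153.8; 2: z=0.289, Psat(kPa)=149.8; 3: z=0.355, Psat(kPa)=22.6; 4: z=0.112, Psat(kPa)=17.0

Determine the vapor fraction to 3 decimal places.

ψ = 0.737

Raoult's law: Kᵢ = Pᵢˢᵃᵗ/P = Pᵢˢᵃᵗ/47.9.
  K_1 = 153.8/47.9 = 3.21086, K_2 = 149.8/47.9 = 3.12735, K_3 = 22.6/47.9 = 0.47182, K_4 = 17.0/47.9 = 0.35491
Material balance + equilibrium reduce to Σ zᵢ(Kᵢ−1)/(1+ψ(Kᵢ−1)) = 0.
g(0) = ΣzᵢKᵢ − 1 = 0.894 and g(1) = 1 − Σzᵢ/Kᵢ = -0.236, so a root lies in (0, 1).
Newton–Raphson from ψ = 0.5:
  ψ = 0.500: g = 0.1927, g' = -0.861 → ψ = 0.724
  ψ = 0.724: g = 0.0104, g' = -0.803 → ψ = 0.737
Converged at ψ = 0.737.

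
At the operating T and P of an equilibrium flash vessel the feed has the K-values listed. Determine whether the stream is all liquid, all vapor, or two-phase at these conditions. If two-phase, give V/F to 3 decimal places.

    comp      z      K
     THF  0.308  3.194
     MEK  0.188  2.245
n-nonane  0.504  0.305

two-phase, V/F = 0.431

ΣzᵢKᵢ = 1.560; Σzᵢ/Kᵢ = 1.833.
Both exceed 1, so a two-phase solution exists.
Iterate (Newton) starting at ψ = 0.5:
  ψ = 0.500: g = -0.0703, g' = -1.020 → ψ = 0.431
Converged at ψ = 0.431.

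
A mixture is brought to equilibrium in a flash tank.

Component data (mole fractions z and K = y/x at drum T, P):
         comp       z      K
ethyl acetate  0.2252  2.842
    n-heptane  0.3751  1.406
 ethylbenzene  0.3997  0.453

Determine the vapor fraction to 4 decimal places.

Let ψ = V/F and solve Σ zᵢ(Kᵢ−1)/(1+ψ(Kᵢ−1)) = 0.
Feasibility: ΣzᵢKᵢ = 1.3485, Σzᵢ/Kᵢ = 1.2284 — both > 1, two phases present.
Newton iteration, ψ⁰ = 0.5:
  ψ = 0.5000: g = 0.04159, g' = -0.4764 → ψ = 0.5873
  ψ = 0.5873: g = 0.00011, g' = -0.4762 → ψ = 0.5875
Converged at ψ = 0.5875.

ψ = 0.5875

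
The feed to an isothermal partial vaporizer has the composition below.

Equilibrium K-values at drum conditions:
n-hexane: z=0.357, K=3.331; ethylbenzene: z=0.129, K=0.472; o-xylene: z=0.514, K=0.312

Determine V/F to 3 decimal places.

V/F = 0.267

Rachford–Rice: g(V/F) = Σ zᵢ(Kᵢ−1)/(1+V/F(Kᵢ−1)) = 0.
Feasibility: ΣzᵢKᵢ = 1.410, Σzᵢ/Kᵢ = 2.028 — both > 1, two phases present.
Newton–Raphson from V/F = 0.5:
  V/F = 0.500: g = -0.2473, g' = -1.045 → V/F = 0.263
  V/F = 0.263: g = 0.0046, g' = -1.156 → V/F = 0.267
Converged at V/F = 0.267.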